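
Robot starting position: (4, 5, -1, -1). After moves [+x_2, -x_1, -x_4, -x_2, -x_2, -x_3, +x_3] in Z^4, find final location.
(3, 4, -1, -2)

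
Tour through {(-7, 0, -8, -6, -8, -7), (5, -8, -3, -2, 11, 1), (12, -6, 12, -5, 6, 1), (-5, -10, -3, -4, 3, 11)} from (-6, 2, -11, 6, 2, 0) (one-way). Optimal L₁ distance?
147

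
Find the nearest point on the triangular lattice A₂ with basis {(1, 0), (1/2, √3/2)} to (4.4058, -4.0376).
(4.5, -4.33)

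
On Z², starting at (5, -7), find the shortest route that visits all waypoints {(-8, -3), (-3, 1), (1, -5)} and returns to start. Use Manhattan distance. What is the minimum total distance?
42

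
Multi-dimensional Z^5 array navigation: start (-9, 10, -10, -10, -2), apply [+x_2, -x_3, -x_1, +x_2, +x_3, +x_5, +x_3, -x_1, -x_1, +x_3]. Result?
(-12, 12, -8, -10, -1)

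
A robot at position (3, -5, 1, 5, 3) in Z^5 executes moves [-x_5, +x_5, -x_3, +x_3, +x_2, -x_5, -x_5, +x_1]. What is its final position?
(4, -4, 1, 5, 1)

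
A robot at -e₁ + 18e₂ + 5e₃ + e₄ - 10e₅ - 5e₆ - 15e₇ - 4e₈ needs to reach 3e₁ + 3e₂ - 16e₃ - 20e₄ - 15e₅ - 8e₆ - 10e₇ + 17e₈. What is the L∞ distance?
21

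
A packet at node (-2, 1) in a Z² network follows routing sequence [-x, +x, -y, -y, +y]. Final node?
(-2, 0)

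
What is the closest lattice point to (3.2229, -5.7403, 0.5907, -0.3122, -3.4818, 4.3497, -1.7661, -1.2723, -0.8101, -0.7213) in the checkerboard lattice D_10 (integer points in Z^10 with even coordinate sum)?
(3, -6, 1, 0, -3, 4, -2, -1, -1, -1)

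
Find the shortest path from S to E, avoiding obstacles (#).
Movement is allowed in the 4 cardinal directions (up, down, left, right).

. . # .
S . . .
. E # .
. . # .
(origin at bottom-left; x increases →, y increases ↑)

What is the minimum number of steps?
2
(one shortest path: (0, 2) → (1, 2) → (1, 1))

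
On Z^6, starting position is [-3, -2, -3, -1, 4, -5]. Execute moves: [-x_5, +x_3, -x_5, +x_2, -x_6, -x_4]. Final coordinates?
(-3, -1, -2, -2, 2, -6)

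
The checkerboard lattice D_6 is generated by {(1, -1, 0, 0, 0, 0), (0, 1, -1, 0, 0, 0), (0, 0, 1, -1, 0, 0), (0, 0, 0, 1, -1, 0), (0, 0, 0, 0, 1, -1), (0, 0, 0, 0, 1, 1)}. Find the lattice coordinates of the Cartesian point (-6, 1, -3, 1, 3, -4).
-6b₁ - 5b₂ - 8b₃ - 7b₄ - 4b₆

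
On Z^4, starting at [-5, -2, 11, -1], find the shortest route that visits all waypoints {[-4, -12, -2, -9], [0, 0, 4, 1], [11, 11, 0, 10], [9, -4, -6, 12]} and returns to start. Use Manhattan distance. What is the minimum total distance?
154
(one optimal route: (-5, -2, 11, -1) → (-4, -12, -2, -9) → (9, -4, -6, 12) → (11, 11, 0, 10) → (0, 0, 4, 1) → (-5, -2, 11, -1))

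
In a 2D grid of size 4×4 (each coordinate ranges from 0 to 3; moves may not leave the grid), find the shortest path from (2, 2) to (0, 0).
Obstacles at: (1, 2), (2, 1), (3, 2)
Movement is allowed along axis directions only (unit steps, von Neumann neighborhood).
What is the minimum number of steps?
6
(one shortest path: (2, 2) → (2, 3) → (1, 3) → (0, 3) → (0, 2) → (0, 1) → (0, 0))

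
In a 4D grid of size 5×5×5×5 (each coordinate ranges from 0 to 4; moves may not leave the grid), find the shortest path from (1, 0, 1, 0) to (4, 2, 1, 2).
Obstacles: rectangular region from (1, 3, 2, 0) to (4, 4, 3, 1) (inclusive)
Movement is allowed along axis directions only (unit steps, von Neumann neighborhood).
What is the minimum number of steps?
7
(one shortest path: (1, 0, 1, 0) → (2, 0, 1, 0) → (3, 0, 1, 0) → (4, 0, 1, 0) → (4, 1, 1, 0) → (4, 2, 1, 0) → (4, 2, 1, 1) → (4, 2, 1, 2))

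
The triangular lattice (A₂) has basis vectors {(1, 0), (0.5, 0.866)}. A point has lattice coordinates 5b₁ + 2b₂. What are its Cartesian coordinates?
(6, 1.732)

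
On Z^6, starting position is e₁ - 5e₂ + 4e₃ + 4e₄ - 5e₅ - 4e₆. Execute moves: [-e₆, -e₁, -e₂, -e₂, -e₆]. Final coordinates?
(0, -7, 4, 4, -5, -6)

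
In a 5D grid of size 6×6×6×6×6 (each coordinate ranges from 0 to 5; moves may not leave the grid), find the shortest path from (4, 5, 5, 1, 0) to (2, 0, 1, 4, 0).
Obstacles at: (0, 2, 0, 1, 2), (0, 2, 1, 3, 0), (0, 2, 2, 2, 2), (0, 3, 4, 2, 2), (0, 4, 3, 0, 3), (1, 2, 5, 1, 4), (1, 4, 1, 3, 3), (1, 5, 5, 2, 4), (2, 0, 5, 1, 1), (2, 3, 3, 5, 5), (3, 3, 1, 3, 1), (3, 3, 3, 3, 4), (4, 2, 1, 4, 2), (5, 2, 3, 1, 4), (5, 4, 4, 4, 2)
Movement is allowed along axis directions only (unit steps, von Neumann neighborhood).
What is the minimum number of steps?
14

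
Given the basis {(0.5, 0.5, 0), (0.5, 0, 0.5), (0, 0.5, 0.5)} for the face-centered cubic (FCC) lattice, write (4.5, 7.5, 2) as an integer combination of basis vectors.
10b₁ - b₂ + 5b₃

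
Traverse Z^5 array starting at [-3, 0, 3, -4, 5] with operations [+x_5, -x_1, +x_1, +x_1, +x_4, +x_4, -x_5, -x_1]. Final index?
(-3, 0, 3, -2, 5)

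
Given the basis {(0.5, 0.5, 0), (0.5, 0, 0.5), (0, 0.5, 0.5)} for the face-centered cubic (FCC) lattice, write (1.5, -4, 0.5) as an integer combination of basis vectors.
-3b₁ + 6b₂ - 5b₃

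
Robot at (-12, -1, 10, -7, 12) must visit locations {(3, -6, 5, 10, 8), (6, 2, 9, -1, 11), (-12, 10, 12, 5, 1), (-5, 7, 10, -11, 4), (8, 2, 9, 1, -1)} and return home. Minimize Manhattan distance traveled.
186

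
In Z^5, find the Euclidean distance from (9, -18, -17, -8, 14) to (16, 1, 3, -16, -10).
38.0789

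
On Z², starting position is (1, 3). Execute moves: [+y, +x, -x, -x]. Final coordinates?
(0, 4)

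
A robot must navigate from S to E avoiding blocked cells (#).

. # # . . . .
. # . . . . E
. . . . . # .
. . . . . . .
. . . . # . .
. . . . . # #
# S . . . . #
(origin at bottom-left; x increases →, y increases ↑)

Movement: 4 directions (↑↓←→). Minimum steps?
10
(one shortest path: (1, 0) → (2, 0) → (3, 0) → (3, 1) → (3, 2) → (3, 3) → (4, 3) → (5, 3) → (6, 3) → (6, 4) → (6, 5))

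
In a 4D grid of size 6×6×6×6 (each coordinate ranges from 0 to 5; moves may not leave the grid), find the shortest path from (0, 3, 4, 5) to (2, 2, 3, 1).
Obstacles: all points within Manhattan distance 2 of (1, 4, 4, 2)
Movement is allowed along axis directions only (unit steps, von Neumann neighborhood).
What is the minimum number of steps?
8
(one shortest path: (0, 3, 4, 5) → (1, 3, 4, 5) → (2, 3, 4, 5) → (2, 2, 4, 5) → (2, 2, 3, 5) → (2, 2, 3, 4) → (2, 2, 3, 3) → (2, 2, 3, 2) → (2, 2, 3, 1))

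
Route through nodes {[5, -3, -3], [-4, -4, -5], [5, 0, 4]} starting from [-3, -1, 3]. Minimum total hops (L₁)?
32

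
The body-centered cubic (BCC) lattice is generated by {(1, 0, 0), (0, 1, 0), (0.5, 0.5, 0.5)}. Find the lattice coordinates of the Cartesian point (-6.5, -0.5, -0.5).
-6b₁ - b₃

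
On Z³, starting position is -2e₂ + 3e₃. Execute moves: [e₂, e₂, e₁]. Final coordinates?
(1, 0, 3)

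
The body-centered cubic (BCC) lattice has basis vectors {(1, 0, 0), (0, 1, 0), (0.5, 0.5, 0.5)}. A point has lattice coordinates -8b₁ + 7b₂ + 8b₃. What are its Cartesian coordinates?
(-4, 11, 4)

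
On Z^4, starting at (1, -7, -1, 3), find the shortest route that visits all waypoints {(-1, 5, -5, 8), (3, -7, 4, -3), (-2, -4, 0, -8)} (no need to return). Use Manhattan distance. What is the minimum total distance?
61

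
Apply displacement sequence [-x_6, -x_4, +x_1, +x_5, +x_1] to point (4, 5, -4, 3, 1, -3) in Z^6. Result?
(6, 5, -4, 2, 2, -4)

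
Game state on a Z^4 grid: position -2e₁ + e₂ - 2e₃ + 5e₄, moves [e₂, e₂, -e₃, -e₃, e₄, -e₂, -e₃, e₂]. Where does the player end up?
(-2, 3, -5, 6)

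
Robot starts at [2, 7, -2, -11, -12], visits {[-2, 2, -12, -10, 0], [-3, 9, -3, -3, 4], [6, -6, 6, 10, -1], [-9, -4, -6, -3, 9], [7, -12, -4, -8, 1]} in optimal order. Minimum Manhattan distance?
163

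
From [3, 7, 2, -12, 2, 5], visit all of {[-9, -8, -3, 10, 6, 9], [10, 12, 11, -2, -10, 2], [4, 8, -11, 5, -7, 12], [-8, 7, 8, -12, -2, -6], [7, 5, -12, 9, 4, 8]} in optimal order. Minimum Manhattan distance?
204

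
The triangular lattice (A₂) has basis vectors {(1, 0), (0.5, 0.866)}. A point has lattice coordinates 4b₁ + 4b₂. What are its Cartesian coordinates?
(6, 3.464)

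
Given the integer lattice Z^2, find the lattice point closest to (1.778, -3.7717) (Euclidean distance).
(2, -4)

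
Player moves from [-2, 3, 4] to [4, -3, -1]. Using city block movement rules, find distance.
17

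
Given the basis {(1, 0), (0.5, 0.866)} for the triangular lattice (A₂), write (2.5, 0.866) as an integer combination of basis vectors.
2b₁ + b₂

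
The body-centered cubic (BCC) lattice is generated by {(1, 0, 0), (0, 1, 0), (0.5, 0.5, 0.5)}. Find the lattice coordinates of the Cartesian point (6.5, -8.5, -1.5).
8b₁ - 7b₂ - 3b₃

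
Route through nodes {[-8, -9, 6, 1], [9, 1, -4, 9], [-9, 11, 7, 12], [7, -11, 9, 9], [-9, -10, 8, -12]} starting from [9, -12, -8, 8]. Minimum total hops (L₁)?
134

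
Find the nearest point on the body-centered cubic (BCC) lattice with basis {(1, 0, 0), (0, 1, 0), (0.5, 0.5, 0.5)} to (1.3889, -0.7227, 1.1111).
(1.5, -0.5, 1.5)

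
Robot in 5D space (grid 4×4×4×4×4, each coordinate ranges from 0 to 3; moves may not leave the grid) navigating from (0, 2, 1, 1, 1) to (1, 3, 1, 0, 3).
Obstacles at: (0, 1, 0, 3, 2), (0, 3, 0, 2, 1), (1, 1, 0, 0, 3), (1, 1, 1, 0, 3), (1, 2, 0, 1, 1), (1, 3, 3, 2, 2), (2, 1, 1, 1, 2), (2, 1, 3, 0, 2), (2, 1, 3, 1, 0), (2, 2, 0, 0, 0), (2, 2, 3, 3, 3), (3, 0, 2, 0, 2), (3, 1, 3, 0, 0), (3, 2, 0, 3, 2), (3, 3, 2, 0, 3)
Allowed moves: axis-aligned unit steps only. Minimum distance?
5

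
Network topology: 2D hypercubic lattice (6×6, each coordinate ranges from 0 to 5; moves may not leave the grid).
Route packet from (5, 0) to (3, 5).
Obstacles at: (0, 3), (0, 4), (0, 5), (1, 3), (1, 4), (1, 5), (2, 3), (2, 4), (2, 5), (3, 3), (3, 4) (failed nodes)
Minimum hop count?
7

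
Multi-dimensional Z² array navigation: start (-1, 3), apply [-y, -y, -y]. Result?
(-1, 0)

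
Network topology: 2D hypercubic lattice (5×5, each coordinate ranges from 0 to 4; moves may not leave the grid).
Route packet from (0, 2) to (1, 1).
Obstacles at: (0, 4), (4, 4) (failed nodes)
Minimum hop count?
2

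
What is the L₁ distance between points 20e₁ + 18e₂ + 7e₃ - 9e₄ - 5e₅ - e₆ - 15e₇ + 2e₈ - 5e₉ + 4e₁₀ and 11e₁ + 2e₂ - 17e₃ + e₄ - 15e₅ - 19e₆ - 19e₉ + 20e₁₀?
134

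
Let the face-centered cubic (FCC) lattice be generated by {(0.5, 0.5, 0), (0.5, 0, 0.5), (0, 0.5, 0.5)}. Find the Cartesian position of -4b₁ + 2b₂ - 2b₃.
(-1, -3, 0)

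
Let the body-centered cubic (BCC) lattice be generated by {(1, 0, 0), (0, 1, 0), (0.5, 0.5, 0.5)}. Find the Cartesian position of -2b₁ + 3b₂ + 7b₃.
(1.5, 6.5, 3.5)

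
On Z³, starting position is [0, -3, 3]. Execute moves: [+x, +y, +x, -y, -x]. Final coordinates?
(1, -3, 3)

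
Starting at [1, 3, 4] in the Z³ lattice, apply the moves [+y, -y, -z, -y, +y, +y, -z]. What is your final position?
(1, 4, 2)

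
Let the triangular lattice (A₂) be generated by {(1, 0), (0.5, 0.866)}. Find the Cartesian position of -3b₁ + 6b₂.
(0, 5.196)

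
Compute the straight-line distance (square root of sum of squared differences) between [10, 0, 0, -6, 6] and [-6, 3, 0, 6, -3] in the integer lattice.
22.1359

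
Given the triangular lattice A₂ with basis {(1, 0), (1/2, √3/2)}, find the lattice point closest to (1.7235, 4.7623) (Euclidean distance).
(1.5, 4.33)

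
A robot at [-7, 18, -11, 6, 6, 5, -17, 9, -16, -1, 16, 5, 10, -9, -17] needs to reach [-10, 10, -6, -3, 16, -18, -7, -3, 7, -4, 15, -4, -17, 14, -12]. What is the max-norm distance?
27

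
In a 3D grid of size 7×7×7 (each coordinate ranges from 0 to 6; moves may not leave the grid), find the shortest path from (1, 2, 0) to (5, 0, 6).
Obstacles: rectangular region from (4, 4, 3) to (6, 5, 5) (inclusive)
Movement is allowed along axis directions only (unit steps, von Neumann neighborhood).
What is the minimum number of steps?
12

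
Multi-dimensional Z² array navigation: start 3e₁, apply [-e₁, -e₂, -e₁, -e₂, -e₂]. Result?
(1, -3)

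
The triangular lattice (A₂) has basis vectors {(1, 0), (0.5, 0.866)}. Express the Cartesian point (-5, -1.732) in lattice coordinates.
-4b₁ - 2b₂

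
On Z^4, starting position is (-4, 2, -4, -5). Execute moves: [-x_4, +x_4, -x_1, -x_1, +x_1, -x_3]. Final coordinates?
(-5, 2, -5, -5)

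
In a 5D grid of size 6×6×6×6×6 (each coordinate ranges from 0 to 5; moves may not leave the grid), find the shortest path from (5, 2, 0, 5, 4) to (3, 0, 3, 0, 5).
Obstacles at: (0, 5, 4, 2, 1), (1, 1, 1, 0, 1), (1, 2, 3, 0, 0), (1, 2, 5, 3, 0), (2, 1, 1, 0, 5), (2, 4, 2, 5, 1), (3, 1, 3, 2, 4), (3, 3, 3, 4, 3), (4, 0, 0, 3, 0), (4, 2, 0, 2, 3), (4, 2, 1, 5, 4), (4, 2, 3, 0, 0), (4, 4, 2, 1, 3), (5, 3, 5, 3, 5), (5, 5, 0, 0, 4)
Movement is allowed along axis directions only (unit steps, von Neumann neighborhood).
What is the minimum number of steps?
13
(one shortest path: (5, 2, 0, 5, 4) → (4, 2, 0, 5, 4) → (3, 2, 0, 5, 4) → (3, 1, 0, 5, 4) → (3, 0, 0, 5, 4) → (3, 0, 1, 5, 4) → (3, 0, 2, 5, 4) → (3, 0, 3, 5, 4) → (3, 0, 3, 4, 4) → (3, 0, 3, 3, 4) → (3, 0, 3, 2, 4) → (3, 0, 3, 1, 4) → (3, 0, 3, 0, 4) → (3, 0, 3, 0, 5))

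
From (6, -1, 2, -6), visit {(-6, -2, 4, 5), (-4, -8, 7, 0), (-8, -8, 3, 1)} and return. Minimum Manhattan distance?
76
(one optimal route: (6, -1, 2, -6) → (-6, -2, 4, 5) → (-8, -8, 3, 1) → (-4, -8, 7, 0) → (6, -1, 2, -6))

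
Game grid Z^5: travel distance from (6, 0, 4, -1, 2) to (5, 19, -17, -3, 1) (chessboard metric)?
21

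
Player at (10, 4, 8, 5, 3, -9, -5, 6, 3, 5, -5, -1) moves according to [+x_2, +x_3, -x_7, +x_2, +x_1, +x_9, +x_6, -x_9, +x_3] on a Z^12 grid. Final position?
(11, 6, 10, 5, 3, -8, -6, 6, 3, 5, -5, -1)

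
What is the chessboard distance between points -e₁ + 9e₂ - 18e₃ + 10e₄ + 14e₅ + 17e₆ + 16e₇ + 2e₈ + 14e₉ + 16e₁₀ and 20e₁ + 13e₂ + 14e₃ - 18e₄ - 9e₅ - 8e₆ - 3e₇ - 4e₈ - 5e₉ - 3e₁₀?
32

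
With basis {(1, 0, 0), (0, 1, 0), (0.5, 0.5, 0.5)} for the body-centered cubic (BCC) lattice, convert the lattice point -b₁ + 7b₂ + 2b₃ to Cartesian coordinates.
(0, 8, 1)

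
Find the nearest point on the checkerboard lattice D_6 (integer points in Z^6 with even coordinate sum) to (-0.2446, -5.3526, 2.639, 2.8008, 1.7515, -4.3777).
(0, -5, 3, 3, 2, -5)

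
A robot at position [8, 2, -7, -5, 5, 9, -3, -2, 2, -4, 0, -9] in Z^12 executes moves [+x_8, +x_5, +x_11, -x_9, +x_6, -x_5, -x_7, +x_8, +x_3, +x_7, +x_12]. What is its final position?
(8, 2, -6, -5, 5, 10, -3, 0, 1, -4, 1, -8)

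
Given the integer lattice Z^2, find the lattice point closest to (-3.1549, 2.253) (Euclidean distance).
(-3, 2)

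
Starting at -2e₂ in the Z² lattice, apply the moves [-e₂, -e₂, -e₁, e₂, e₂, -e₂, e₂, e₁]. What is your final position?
(0, -2)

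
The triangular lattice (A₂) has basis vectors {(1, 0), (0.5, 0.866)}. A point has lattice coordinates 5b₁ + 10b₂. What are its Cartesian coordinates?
(10, 8.66)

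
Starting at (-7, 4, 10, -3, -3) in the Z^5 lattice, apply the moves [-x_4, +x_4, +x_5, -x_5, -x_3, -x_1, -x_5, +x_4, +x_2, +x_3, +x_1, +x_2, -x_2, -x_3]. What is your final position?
(-7, 5, 9, -2, -4)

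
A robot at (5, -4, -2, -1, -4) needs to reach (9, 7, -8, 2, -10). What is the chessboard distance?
11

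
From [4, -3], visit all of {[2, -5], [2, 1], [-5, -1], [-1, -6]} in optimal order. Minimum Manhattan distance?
25
(one optimal route: (4, -3) → (2, 1) → (2, -5) → (-1, -6) → (-5, -1))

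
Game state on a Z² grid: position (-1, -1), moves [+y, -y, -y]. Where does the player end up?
(-1, -2)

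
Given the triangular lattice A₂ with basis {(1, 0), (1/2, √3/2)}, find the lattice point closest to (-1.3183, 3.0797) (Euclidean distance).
(-1, 3.464)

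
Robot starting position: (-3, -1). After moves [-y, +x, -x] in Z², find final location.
(-3, -2)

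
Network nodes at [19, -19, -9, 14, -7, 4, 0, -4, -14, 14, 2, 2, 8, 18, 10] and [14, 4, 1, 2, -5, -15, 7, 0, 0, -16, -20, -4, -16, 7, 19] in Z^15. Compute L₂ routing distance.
60.1831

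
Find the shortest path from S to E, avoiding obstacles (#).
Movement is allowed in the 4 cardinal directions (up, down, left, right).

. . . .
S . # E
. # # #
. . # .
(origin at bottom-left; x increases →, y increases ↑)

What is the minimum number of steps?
5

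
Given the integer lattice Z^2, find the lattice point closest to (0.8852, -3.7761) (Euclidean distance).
(1, -4)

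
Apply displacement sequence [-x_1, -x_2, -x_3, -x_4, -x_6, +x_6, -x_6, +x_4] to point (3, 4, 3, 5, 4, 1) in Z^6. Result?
(2, 3, 2, 5, 4, 0)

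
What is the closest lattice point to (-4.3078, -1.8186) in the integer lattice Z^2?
(-4, -2)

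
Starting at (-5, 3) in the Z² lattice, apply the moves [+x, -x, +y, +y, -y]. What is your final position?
(-5, 4)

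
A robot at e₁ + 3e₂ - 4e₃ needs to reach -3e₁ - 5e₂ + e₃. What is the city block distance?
17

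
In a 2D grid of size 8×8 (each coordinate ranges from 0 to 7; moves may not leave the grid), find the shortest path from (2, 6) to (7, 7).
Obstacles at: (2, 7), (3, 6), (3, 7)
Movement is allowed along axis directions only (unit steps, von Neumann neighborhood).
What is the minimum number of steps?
8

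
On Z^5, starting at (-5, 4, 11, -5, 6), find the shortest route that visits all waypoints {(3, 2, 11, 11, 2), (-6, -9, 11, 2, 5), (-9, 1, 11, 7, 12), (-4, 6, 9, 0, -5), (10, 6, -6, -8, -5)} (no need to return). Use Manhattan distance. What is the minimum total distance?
142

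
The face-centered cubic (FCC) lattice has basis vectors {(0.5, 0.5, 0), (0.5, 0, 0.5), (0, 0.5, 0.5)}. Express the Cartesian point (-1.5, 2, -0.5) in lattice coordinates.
b₁ - 4b₂ + 3b₃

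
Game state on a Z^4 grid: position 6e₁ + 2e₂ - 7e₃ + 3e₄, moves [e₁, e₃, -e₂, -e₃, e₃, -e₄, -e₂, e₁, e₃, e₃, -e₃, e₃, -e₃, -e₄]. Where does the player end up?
(8, 0, -5, 1)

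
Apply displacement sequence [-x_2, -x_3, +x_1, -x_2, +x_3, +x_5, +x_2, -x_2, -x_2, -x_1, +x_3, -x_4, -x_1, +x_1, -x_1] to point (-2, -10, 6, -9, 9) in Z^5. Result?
(-3, -13, 7, -10, 10)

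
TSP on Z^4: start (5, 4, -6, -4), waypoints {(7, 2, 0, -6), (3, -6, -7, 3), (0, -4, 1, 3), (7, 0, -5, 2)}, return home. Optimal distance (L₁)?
74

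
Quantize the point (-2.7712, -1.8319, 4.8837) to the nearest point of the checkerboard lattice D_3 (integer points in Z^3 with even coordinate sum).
(-3, -2, 5)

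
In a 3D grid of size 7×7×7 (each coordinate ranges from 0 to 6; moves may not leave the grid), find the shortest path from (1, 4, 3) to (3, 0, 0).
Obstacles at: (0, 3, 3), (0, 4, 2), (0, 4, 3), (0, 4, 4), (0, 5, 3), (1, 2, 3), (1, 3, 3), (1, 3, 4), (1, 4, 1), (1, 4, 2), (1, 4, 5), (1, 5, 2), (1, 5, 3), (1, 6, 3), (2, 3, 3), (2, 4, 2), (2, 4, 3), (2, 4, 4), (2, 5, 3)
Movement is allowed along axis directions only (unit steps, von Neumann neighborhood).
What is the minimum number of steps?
13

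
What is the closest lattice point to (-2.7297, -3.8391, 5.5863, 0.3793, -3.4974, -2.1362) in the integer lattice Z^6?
(-3, -4, 6, 0, -3, -2)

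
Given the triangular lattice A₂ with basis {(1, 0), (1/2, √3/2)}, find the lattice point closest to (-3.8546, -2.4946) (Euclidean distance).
(-3.5, -2.598)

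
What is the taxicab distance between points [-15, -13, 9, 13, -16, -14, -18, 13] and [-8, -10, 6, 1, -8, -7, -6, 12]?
53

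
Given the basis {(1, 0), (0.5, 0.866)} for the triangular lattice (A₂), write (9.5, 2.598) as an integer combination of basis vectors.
8b₁ + 3b₂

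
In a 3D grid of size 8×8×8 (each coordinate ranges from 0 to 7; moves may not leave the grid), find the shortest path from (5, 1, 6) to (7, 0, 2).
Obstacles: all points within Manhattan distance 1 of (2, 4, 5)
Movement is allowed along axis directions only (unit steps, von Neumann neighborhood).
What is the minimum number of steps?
7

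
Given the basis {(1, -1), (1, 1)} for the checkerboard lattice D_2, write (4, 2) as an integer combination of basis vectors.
b₁ + 3b₂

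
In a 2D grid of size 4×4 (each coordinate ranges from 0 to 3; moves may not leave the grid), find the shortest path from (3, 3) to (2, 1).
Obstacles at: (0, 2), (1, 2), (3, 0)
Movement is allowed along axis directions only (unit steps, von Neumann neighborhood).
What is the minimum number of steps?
3
(one shortest path: (3, 3) → (2, 3) → (2, 2) → (2, 1))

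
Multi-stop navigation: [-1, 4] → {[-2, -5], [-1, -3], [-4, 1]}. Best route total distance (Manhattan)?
16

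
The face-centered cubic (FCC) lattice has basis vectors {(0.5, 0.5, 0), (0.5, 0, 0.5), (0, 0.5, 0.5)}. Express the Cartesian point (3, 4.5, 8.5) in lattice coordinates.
-b₁ + 7b₂ + 10b₃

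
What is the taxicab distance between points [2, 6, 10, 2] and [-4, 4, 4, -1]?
17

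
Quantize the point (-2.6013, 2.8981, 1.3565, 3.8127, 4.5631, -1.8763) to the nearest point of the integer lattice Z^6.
(-3, 3, 1, 4, 5, -2)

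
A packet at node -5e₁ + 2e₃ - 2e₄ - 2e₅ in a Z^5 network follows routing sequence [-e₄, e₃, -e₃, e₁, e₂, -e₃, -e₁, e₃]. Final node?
(-5, 1, 2, -3, -2)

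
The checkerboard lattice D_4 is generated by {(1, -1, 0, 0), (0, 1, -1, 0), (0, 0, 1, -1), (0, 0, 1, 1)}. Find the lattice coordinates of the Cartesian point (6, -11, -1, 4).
6b₁ - 5b₂ - 5b₃ - b₄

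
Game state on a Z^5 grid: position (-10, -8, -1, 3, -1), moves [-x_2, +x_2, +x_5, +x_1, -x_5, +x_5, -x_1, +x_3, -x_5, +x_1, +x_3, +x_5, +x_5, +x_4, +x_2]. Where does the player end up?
(-9, -7, 1, 4, 1)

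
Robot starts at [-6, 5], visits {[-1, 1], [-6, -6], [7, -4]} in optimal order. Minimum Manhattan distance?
36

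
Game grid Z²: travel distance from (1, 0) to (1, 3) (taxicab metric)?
3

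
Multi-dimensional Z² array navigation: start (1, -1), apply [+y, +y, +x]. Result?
(2, 1)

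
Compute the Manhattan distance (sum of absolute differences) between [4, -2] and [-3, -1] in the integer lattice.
8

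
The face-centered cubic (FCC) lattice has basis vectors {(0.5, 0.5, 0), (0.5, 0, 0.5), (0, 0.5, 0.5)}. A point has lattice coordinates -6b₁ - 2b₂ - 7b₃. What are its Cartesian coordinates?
(-4, -6.5, -4.5)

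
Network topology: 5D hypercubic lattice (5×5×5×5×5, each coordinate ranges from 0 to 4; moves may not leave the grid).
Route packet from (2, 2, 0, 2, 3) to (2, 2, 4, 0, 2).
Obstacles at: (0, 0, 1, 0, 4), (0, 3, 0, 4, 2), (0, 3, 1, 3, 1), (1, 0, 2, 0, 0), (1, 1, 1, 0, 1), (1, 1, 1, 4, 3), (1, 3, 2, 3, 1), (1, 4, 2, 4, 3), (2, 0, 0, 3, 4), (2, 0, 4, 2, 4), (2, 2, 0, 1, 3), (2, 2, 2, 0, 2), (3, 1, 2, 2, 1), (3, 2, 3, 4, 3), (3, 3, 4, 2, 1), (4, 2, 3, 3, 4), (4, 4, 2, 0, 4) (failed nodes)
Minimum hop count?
7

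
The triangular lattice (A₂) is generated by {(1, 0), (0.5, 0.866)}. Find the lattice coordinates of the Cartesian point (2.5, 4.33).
5b₂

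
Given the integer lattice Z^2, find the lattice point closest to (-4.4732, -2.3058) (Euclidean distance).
(-4, -2)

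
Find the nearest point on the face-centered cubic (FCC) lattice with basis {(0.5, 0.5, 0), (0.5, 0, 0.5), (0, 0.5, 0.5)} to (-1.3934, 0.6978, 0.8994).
(-1.5, 0.5, 1)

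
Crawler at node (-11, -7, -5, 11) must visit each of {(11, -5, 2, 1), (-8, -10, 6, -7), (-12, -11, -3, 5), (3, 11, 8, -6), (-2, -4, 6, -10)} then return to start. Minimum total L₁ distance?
158
(one optimal route: (-11, -7, -5, 11) → (11, -5, 2, 1) → (3, 11, 8, -6) → (-2, -4, 6, -10) → (-8, -10, 6, -7) → (-12, -11, -3, 5) → (-11, -7, -5, 11))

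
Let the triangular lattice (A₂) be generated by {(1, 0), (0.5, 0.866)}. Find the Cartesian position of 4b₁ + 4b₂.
(6, 3.464)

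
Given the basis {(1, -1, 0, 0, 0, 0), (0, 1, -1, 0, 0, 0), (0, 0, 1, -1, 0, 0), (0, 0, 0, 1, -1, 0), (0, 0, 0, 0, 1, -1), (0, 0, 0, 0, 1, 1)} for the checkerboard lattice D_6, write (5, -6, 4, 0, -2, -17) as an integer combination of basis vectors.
5b₁ - b₂ + 3b₃ + 3b₄ + 9b₅ - 8b₆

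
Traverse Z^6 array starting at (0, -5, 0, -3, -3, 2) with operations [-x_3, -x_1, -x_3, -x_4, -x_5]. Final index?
(-1, -5, -2, -4, -4, 2)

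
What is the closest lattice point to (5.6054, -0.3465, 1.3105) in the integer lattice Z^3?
(6, 0, 1)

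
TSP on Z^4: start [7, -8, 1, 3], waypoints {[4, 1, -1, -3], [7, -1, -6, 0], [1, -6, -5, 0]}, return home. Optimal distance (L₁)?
62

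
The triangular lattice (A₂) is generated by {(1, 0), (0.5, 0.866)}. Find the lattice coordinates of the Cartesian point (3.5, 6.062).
7b₂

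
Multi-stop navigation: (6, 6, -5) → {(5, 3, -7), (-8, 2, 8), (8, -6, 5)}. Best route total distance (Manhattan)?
57
(one optimal route: (6, 6, -5) → (5, 3, -7) → (8, -6, 5) → (-8, 2, 8))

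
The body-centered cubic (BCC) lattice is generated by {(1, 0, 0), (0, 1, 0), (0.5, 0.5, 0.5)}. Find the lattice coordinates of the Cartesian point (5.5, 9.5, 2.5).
3b₁ + 7b₂ + 5b₃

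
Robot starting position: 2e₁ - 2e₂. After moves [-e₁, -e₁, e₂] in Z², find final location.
(0, -1)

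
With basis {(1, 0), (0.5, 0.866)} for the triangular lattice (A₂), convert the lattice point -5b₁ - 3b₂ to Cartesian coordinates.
(-6.5, -2.598)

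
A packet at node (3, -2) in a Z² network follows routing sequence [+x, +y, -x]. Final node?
(3, -1)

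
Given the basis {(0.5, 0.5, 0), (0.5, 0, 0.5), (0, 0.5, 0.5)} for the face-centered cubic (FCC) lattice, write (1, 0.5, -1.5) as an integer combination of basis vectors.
3b₁ - b₂ - 2b₃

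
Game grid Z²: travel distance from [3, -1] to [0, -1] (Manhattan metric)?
3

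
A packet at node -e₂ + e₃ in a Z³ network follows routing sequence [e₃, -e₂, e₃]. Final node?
(0, -2, 3)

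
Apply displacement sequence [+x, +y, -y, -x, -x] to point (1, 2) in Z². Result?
(0, 2)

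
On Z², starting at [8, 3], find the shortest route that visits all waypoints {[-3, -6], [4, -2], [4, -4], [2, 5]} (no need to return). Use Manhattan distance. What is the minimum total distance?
28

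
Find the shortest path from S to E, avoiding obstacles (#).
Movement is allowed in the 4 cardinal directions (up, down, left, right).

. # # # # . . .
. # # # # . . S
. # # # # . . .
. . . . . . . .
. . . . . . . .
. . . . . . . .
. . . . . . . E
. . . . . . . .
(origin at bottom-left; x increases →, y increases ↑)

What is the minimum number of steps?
5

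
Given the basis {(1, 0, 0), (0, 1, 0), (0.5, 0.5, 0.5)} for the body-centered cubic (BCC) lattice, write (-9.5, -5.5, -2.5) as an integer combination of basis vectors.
-7b₁ - 3b₂ - 5b₃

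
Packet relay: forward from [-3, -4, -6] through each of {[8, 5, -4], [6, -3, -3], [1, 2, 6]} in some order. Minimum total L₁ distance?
44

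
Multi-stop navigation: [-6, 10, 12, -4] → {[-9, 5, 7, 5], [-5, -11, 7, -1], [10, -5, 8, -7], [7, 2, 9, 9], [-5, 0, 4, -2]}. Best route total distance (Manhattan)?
111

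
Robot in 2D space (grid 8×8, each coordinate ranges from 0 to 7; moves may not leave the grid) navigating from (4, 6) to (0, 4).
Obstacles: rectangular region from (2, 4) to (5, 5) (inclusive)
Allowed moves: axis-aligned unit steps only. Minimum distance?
6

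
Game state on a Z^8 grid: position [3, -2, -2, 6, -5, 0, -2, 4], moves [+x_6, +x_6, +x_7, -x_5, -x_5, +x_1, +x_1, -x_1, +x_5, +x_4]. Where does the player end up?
(4, -2, -2, 7, -6, 2, -1, 4)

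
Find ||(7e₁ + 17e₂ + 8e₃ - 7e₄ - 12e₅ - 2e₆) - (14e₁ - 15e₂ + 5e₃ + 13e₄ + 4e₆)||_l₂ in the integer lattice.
40.7676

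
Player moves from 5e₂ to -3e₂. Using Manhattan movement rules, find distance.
8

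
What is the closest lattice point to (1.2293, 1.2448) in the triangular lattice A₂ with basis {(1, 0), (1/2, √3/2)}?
(1.5, 0.866)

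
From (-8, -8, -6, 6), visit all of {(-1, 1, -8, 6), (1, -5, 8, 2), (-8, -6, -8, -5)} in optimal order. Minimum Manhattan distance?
68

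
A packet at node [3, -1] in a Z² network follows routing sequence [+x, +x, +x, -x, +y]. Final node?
(5, 0)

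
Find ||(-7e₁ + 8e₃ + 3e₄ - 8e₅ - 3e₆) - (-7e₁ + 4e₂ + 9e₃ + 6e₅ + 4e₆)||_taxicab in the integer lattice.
29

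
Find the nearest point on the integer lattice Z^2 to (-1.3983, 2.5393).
(-1, 3)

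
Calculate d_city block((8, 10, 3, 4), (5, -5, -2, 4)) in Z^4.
23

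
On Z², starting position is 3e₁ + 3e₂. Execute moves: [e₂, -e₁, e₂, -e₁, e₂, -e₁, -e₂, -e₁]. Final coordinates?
(-1, 5)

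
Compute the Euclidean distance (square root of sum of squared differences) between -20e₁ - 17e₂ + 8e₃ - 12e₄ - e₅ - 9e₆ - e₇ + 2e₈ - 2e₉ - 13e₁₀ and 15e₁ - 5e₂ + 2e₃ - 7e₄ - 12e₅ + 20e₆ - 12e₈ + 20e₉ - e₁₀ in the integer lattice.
56.7186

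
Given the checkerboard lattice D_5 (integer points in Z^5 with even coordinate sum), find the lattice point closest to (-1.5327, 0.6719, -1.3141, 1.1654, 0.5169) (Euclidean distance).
(-2, 1, -1, 1, 1)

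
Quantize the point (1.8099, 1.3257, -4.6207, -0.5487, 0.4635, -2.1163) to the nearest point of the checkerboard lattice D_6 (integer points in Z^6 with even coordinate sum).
(2, 1, -5, -1, 1, -2)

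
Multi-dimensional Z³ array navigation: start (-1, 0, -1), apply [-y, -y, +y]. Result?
(-1, -1, -1)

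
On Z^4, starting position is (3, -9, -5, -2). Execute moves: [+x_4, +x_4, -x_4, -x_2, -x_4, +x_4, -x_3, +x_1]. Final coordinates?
(4, -10, -6, -1)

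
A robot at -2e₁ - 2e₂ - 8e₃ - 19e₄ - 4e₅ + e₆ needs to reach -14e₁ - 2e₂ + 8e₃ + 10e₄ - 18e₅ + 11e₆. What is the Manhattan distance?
81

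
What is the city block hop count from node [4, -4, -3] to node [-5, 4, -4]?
18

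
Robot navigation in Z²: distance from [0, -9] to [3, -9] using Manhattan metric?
3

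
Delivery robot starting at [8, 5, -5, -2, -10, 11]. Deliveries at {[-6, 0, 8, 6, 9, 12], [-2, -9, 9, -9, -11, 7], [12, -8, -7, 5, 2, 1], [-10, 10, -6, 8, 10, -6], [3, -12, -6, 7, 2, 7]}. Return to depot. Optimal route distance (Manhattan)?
280
(one optimal route: (8, 5, -5, -2, -10, 11) → (-2, -9, 9, -9, -11, 7) → (-6, 0, 8, 6, 9, 12) → (-10, 10, -6, 8, 10, -6) → (3, -12, -6, 7, 2, 7) → (12, -8, -7, 5, 2, 1) → (8, 5, -5, -2, -10, 11))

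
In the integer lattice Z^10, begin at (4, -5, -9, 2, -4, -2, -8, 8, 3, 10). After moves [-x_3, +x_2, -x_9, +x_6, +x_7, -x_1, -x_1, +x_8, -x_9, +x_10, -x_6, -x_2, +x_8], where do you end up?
(2, -5, -10, 2, -4, -2, -7, 10, 1, 11)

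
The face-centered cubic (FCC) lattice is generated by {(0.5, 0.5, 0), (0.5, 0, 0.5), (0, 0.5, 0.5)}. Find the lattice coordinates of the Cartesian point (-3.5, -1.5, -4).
-b₁ - 6b₂ - 2b₃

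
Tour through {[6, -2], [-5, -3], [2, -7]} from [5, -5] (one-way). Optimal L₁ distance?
24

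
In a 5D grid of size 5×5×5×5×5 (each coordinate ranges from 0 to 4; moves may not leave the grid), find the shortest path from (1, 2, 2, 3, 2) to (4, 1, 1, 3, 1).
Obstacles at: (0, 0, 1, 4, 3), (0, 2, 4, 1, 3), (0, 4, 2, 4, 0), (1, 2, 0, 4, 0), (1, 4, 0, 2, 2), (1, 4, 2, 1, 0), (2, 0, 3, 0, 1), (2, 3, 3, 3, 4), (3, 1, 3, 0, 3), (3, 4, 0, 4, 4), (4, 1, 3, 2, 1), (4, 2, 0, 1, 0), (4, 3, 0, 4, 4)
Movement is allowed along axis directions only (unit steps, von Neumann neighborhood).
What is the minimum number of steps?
6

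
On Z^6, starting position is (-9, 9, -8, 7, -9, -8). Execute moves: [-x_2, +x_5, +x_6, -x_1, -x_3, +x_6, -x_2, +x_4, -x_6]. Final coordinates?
(-10, 7, -9, 8, -8, -7)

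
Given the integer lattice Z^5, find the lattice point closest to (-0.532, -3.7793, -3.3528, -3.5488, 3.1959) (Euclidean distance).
(-1, -4, -3, -4, 3)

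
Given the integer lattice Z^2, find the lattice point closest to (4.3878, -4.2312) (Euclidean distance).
(4, -4)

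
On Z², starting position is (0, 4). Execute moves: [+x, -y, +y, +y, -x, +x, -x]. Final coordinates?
(0, 5)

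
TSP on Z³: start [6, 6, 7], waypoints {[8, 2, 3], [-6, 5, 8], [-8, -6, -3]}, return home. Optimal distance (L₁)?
78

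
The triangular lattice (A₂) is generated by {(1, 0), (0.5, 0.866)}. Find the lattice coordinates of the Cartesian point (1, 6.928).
-3b₁ + 8b₂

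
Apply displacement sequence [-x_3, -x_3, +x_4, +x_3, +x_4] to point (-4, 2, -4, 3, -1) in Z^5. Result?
(-4, 2, -5, 5, -1)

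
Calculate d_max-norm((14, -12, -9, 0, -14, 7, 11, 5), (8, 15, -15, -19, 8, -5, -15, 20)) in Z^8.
27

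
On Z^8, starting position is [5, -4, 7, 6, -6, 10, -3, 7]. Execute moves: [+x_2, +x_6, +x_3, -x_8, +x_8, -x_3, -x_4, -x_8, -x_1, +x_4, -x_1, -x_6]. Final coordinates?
(3, -3, 7, 6, -6, 10, -3, 6)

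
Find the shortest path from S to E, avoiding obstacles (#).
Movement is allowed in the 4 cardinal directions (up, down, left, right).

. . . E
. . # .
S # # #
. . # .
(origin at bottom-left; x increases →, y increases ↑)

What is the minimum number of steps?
5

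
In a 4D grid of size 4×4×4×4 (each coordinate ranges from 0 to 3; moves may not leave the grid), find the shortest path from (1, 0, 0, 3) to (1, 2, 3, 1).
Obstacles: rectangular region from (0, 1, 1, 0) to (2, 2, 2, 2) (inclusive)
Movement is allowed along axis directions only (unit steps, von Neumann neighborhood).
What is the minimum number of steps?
7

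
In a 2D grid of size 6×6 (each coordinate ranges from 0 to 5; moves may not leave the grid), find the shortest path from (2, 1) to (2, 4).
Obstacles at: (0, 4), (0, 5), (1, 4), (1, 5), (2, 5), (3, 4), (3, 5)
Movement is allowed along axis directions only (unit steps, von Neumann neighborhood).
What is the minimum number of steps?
3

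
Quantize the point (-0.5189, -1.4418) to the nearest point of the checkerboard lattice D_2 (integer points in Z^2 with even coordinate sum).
(-1, -1)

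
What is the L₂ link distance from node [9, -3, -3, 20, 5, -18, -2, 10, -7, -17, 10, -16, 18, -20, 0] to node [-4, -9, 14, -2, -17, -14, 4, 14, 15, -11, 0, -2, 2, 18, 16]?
65.5896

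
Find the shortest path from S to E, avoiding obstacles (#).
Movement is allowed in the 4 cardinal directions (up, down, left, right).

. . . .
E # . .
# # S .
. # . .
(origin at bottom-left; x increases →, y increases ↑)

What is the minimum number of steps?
5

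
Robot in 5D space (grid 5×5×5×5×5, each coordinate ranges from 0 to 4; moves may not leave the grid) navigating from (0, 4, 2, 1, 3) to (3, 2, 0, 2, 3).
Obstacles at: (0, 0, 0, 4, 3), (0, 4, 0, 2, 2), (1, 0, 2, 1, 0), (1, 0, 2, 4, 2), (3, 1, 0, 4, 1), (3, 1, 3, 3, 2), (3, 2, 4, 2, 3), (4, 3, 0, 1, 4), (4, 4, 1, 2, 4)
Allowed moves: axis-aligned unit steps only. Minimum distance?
8
(one shortest path: (0, 4, 2, 1, 3) → (1, 4, 2, 1, 3) → (2, 4, 2, 1, 3) → (3, 4, 2, 1, 3) → (3, 3, 2, 1, 3) → (3, 2, 2, 1, 3) → (3, 2, 1, 1, 3) → (3, 2, 0, 1, 3) → (3, 2, 0, 2, 3))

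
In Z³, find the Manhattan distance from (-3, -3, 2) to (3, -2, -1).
10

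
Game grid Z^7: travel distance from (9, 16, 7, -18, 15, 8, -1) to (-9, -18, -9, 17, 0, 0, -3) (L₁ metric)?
128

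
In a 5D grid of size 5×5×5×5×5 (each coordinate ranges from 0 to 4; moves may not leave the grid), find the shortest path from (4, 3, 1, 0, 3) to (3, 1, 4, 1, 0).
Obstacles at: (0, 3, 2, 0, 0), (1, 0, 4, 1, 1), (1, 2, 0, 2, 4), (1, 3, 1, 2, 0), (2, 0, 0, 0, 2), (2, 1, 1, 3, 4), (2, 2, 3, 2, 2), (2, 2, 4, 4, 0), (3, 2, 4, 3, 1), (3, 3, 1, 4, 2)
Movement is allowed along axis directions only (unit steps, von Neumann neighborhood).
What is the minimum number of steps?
10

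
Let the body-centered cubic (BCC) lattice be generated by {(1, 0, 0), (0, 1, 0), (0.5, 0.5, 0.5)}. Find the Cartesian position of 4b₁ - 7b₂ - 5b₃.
(1.5, -9.5, -2.5)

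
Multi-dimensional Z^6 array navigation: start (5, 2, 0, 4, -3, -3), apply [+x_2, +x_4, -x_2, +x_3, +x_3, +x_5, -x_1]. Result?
(4, 2, 2, 5, -2, -3)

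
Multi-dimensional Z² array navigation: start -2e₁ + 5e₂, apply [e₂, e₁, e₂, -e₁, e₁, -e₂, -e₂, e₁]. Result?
(0, 5)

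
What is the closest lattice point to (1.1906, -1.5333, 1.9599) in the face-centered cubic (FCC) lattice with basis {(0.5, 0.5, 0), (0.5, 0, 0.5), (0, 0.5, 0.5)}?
(1.5, -1.5, 2)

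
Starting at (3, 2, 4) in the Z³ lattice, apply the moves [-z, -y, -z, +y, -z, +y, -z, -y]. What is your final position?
(3, 2, 0)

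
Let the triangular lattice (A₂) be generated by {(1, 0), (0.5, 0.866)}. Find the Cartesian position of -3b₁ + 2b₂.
(-2, 1.732)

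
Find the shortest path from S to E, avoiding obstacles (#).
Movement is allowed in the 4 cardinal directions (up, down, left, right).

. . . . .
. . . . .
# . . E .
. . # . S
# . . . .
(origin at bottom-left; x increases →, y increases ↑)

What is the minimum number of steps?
2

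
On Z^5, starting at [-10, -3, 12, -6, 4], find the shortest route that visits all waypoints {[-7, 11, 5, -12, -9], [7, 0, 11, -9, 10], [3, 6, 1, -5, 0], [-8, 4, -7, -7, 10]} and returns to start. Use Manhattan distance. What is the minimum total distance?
178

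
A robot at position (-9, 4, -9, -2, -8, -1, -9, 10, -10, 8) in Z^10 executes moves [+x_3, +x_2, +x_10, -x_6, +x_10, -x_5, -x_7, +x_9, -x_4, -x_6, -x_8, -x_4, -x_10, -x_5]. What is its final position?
(-9, 5, -8, -4, -10, -3, -10, 9, -9, 9)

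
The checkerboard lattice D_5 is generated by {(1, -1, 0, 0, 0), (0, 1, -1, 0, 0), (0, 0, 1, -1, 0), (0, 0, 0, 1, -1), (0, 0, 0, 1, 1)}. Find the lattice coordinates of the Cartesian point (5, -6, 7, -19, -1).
5b₁ - b₂ + 6b₃ - 6b₄ - 7b₅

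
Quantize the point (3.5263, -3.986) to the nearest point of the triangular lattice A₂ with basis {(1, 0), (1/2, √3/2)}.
(3.5, -4.33)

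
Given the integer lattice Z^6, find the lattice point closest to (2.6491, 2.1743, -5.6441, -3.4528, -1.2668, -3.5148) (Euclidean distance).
(3, 2, -6, -3, -1, -4)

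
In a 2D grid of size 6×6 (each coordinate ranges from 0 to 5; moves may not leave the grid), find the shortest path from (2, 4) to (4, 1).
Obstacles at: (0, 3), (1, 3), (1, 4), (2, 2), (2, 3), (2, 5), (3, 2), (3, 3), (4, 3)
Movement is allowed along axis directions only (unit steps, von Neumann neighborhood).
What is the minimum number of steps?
7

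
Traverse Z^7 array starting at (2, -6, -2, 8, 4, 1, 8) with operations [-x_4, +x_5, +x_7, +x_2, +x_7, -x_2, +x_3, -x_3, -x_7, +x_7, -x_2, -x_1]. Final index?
(1, -7, -2, 7, 5, 1, 10)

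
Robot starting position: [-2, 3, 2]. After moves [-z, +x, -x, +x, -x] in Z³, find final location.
(-2, 3, 1)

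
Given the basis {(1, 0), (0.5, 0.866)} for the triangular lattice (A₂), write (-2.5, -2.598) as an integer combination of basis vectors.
-b₁ - 3b₂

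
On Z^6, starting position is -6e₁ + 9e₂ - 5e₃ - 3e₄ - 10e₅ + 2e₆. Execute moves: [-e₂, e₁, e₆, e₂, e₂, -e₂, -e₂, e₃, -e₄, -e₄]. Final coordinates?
(-5, 8, -4, -5, -10, 3)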